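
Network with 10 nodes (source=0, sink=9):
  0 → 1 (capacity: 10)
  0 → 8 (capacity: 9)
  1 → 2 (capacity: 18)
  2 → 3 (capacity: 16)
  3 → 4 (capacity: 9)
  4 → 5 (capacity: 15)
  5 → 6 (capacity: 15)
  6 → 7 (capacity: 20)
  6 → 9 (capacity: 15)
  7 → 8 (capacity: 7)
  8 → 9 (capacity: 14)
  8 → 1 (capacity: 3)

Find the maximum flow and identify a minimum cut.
Max flow = 18, Min cut edges: (0,8), (3,4)

Maximum flow: 18
Minimum cut: (0,8), (3,4)
Partition: S = [0, 1, 2, 3], T = [4, 5, 6, 7, 8, 9]

Max-flow min-cut theorem verified: both equal 18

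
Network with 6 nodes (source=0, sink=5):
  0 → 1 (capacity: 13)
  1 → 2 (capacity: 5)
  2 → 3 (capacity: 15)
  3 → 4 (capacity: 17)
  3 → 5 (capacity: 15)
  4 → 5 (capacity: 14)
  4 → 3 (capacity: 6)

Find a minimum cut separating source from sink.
Min cut value = 5, edges: (1,2)

Min cut value: 5
Partition: S = [0, 1], T = [2, 3, 4, 5]
Cut edges: (1,2)

By max-flow min-cut theorem, max flow = min cut = 5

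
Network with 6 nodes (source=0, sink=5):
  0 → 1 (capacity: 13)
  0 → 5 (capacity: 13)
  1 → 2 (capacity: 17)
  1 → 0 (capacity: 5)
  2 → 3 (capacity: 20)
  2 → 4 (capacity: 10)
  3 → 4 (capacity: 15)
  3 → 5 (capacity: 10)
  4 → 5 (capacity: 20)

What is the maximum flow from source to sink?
Maximum flow = 26

Max flow: 26

Flow assignment:
  0 → 1: 13/13
  0 → 5: 13/13
  1 → 2: 13/17
  2 → 3: 13/20
  3 → 4: 3/15
  3 → 5: 10/10
  4 → 5: 3/20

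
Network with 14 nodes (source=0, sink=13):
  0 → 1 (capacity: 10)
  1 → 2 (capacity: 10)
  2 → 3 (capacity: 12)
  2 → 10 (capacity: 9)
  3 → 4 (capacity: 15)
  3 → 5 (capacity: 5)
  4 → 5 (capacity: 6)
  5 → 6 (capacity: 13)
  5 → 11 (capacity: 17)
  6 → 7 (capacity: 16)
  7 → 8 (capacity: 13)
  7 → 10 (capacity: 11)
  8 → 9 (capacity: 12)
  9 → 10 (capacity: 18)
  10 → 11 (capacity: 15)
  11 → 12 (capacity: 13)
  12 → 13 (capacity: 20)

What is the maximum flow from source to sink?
Maximum flow = 10

Max flow: 10

Flow assignment:
  0 → 1: 10/10
  1 → 2: 10/10
  2 → 3: 1/12
  2 → 10: 9/9
  3 → 5: 1/5
  5 → 11: 1/17
  10 → 11: 9/15
  11 → 12: 10/13
  12 → 13: 10/20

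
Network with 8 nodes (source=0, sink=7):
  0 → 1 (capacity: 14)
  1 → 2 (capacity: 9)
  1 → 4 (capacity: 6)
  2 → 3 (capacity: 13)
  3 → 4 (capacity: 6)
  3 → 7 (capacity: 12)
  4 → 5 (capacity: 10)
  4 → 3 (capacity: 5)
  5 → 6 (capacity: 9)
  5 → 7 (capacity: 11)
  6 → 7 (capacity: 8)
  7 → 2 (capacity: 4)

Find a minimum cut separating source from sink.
Min cut value = 14, edges: (0,1)

Min cut value: 14
Partition: S = [0], T = [1, 2, 3, 4, 5, 6, 7]
Cut edges: (0,1)

By max-flow min-cut theorem, max flow = min cut = 14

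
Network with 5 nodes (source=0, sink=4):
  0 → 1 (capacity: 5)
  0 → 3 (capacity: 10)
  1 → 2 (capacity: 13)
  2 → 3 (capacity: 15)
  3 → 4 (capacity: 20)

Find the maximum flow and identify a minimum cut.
Max flow = 15, Min cut edges: (0,1), (0,3)

Maximum flow: 15
Minimum cut: (0,1), (0,3)
Partition: S = [0], T = [1, 2, 3, 4]

Max-flow min-cut theorem verified: both equal 15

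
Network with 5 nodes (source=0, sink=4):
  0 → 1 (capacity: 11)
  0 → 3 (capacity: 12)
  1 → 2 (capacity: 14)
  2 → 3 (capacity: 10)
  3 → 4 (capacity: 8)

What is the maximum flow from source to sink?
Maximum flow = 8

Max flow: 8

Flow assignment:
  0 → 1: 8/11
  1 → 2: 8/14
  2 → 3: 8/10
  3 → 4: 8/8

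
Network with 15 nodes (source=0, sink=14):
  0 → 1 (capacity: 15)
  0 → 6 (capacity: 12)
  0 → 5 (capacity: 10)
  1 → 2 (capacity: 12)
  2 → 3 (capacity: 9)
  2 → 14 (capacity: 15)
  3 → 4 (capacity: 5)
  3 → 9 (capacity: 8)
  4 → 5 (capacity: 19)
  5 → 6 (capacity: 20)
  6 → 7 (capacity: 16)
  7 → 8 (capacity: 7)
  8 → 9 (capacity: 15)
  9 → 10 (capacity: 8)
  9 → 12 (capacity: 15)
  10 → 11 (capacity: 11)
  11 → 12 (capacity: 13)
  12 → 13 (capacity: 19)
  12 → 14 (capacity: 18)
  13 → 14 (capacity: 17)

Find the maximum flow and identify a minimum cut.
Max flow = 19, Min cut edges: (1,2), (7,8)

Maximum flow: 19
Minimum cut: (1,2), (7,8)
Partition: S = [0, 1, 4, 5, 6, 7], T = [2, 3, 8, 9, 10, 11, 12, 13, 14]

Max-flow min-cut theorem verified: both equal 19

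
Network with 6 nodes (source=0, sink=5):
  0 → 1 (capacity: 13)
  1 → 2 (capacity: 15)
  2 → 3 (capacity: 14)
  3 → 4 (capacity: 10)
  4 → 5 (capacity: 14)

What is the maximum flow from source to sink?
Maximum flow = 10

Max flow: 10

Flow assignment:
  0 → 1: 10/13
  1 → 2: 10/15
  2 → 3: 10/14
  3 → 4: 10/10
  4 → 5: 10/14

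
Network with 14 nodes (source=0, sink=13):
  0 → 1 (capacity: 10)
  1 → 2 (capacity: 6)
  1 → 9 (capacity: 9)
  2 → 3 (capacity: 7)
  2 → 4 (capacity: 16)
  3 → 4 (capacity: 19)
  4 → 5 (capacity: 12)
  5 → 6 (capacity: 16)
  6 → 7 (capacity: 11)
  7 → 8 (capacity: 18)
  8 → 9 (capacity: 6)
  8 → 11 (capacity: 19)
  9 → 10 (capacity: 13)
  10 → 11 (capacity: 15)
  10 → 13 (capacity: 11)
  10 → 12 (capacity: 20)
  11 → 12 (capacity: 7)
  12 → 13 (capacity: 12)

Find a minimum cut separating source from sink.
Min cut value = 10, edges: (0,1)

Min cut value: 10
Partition: S = [0], T = [1, 2, 3, 4, 5, 6, 7, 8, 9, 10, 11, 12, 13]
Cut edges: (0,1)

By max-flow min-cut theorem, max flow = min cut = 10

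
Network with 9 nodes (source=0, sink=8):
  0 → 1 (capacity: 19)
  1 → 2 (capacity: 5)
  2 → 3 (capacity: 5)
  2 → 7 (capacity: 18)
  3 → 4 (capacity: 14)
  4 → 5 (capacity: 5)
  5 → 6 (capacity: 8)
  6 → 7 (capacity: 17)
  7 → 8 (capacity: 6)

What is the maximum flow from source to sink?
Maximum flow = 5

Max flow: 5

Flow assignment:
  0 → 1: 5/19
  1 → 2: 5/5
  2 → 7: 5/18
  7 → 8: 5/6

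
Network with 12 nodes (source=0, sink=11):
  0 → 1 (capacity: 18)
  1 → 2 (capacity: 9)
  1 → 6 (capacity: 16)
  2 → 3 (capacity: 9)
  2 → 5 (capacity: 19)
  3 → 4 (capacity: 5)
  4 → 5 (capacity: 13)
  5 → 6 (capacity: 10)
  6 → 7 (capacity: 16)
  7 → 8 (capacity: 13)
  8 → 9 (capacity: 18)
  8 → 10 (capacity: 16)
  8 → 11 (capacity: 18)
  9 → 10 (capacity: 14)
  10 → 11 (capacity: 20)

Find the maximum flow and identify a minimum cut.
Max flow = 13, Min cut edges: (7,8)

Maximum flow: 13
Minimum cut: (7,8)
Partition: S = [0, 1, 2, 3, 4, 5, 6, 7], T = [8, 9, 10, 11]

Max-flow min-cut theorem verified: both equal 13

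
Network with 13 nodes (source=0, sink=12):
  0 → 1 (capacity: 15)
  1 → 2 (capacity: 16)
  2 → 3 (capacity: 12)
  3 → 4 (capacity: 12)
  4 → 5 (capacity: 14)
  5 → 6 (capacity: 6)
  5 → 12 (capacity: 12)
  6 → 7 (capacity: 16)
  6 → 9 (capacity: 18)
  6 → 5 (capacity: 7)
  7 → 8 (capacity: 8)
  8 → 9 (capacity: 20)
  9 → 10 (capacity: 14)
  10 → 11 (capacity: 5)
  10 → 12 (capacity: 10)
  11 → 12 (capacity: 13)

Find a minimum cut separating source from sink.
Min cut value = 12, edges: (3,4)

Min cut value: 12
Partition: S = [0, 1, 2, 3], T = [4, 5, 6, 7, 8, 9, 10, 11, 12]
Cut edges: (3,4)

By max-flow min-cut theorem, max flow = min cut = 12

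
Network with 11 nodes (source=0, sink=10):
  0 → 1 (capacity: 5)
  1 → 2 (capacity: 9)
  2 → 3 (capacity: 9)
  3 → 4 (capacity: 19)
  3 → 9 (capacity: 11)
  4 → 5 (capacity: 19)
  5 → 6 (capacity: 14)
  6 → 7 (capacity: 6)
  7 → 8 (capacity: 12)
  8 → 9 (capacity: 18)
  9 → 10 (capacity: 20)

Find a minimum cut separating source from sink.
Min cut value = 5, edges: (0,1)

Min cut value: 5
Partition: S = [0], T = [1, 2, 3, 4, 5, 6, 7, 8, 9, 10]
Cut edges: (0,1)

By max-flow min-cut theorem, max flow = min cut = 5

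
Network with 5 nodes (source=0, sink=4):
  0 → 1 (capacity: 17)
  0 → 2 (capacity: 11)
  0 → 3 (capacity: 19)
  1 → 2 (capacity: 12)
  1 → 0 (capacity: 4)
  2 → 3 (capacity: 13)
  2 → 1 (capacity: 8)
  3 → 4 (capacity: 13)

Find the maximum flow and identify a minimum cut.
Max flow = 13, Min cut edges: (3,4)

Maximum flow: 13
Minimum cut: (3,4)
Partition: S = [0, 1, 2, 3], T = [4]

Max-flow min-cut theorem verified: both equal 13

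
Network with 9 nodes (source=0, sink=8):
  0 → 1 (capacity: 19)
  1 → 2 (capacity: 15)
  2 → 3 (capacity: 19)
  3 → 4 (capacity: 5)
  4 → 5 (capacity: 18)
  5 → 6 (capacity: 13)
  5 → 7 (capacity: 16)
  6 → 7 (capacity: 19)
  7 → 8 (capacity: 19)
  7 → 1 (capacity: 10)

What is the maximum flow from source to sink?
Maximum flow = 5

Max flow: 5

Flow assignment:
  0 → 1: 5/19
  1 → 2: 5/15
  2 → 3: 5/19
  3 → 4: 5/5
  4 → 5: 5/18
  5 → 7: 5/16
  7 → 8: 5/19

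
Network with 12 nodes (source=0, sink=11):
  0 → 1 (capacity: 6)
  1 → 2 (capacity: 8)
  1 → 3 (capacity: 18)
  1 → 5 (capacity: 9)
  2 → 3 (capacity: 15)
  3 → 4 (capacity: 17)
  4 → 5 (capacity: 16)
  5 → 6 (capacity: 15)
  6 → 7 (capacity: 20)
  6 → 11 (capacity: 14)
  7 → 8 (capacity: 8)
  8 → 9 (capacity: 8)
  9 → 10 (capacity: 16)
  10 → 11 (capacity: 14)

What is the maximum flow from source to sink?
Maximum flow = 6

Max flow: 6

Flow assignment:
  0 → 1: 6/6
  1 → 5: 6/9
  5 → 6: 6/15
  6 → 11: 6/14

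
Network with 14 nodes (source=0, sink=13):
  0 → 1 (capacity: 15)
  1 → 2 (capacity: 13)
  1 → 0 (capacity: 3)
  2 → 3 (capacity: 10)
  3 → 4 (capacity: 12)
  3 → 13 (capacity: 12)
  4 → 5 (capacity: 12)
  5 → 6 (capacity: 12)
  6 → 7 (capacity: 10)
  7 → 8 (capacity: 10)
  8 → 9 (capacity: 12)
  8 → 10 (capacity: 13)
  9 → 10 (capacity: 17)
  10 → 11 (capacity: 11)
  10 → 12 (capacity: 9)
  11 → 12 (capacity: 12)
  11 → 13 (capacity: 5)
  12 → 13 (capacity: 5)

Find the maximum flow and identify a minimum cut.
Max flow = 10, Min cut edges: (2,3)

Maximum flow: 10
Minimum cut: (2,3)
Partition: S = [0, 1, 2], T = [3, 4, 5, 6, 7, 8, 9, 10, 11, 12, 13]

Max-flow min-cut theorem verified: both equal 10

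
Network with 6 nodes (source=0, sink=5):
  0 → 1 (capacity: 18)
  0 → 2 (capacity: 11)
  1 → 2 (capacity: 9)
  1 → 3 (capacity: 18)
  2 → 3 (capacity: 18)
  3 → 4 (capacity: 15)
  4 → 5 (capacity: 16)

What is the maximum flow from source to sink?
Maximum flow = 15

Max flow: 15

Flow assignment:
  0 → 1: 4/18
  0 → 2: 11/11
  1 → 3: 4/18
  2 → 3: 11/18
  3 → 4: 15/15
  4 → 5: 15/16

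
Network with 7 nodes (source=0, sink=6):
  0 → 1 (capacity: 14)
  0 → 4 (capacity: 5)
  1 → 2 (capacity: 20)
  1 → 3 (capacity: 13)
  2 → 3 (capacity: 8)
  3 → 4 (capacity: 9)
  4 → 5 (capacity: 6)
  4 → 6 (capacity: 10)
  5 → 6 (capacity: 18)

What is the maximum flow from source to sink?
Maximum flow = 14

Max flow: 14

Flow assignment:
  0 → 1: 9/14
  0 → 4: 5/5
  1 → 3: 9/13
  3 → 4: 9/9
  4 → 5: 4/6
  4 → 6: 10/10
  5 → 6: 4/18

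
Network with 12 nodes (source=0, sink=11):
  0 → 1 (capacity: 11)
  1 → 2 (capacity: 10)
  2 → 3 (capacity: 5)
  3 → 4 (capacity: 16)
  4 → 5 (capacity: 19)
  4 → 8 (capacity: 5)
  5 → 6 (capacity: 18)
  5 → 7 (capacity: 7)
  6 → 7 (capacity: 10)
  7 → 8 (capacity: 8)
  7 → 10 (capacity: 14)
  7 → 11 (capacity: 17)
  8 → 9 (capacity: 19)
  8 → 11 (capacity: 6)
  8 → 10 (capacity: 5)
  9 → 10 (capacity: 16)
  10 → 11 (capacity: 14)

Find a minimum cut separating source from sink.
Min cut value = 5, edges: (2,3)

Min cut value: 5
Partition: S = [0, 1, 2], T = [3, 4, 5, 6, 7, 8, 9, 10, 11]
Cut edges: (2,3)

By max-flow min-cut theorem, max flow = min cut = 5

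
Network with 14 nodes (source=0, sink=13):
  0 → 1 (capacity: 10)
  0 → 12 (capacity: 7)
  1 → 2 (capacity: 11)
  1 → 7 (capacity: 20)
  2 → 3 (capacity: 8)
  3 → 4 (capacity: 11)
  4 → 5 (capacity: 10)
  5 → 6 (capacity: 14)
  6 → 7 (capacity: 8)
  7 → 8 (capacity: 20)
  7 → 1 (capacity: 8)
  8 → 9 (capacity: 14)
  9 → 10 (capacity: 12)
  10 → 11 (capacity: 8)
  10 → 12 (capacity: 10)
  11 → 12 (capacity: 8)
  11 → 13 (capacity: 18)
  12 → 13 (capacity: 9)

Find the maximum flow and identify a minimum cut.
Max flow = 17, Min cut edges: (10,11), (12,13)

Maximum flow: 17
Minimum cut: (10,11), (12,13)
Partition: S = [0, 1, 2, 3, 4, 5, 6, 7, 8, 9, 10, 12], T = [11, 13]

Max-flow min-cut theorem verified: both equal 17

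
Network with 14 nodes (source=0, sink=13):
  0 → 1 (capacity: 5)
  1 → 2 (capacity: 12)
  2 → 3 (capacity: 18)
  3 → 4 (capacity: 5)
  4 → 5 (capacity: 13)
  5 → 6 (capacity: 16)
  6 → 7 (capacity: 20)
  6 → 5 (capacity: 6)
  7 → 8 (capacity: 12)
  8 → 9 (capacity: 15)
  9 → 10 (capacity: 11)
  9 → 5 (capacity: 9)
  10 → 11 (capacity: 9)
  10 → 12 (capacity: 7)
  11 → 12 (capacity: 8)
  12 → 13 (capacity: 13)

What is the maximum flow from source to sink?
Maximum flow = 5

Max flow: 5

Flow assignment:
  0 → 1: 5/5
  1 → 2: 5/12
  2 → 3: 5/18
  3 → 4: 5/5
  4 → 5: 5/13
  5 → 6: 5/16
  6 → 7: 5/20
  7 → 8: 5/12
  8 → 9: 5/15
  9 → 10: 5/11
  10 → 12: 5/7
  12 → 13: 5/13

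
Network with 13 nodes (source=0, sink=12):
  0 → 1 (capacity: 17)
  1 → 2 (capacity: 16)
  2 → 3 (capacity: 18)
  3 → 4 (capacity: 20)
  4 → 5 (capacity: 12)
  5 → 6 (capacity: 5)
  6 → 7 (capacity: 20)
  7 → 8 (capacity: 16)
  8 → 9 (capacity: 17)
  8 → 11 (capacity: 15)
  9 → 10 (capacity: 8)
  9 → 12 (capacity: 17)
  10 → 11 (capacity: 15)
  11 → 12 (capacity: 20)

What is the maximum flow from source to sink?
Maximum flow = 5

Max flow: 5

Flow assignment:
  0 → 1: 5/17
  1 → 2: 5/16
  2 → 3: 5/18
  3 → 4: 5/20
  4 → 5: 5/12
  5 → 6: 5/5
  6 → 7: 5/20
  7 → 8: 5/16
  8 → 9: 5/17
  9 → 12: 5/17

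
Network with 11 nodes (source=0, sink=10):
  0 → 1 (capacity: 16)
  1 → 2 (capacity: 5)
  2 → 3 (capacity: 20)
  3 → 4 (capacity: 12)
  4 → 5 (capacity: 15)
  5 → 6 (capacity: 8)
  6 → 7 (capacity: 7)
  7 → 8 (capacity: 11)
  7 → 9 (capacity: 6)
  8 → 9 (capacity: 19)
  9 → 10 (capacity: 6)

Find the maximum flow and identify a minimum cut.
Max flow = 5, Min cut edges: (1,2)

Maximum flow: 5
Minimum cut: (1,2)
Partition: S = [0, 1], T = [2, 3, 4, 5, 6, 7, 8, 9, 10]

Max-flow min-cut theorem verified: both equal 5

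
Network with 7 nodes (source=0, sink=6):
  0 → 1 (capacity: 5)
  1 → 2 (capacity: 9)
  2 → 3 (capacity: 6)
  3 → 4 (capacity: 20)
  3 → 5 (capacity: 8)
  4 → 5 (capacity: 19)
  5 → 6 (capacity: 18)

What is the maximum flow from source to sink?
Maximum flow = 5

Max flow: 5

Flow assignment:
  0 → 1: 5/5
  1 → 2: 5/9
  2 → 3: 5/6
  3 → 5: 5/8
  5 → 6: 5/18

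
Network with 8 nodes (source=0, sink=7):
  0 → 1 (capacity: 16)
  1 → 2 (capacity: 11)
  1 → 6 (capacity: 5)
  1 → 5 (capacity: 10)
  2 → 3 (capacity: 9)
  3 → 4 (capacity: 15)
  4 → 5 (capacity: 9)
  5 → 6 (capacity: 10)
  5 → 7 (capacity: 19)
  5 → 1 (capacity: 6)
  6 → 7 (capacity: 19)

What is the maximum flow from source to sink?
Maximum flow = 16

Max flow: 16

Flow assignment:
  0 → 1: 16/16
  1 → 2: 1/11
  1 → 6: 5/5
  1 → 5: 10/10
  2 → 3: 1/9
  3 → 4: 1/15
  4 → 5: 1/9
  5 → 7: 11/19
  6 → 7: 5/19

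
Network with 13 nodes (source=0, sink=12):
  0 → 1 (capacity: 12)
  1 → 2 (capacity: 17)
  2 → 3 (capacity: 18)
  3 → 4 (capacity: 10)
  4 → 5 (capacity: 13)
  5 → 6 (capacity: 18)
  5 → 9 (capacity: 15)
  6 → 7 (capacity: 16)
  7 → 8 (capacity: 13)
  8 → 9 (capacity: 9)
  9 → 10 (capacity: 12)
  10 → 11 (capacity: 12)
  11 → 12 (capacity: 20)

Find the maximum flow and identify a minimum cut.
Max flow = 10, Min cut edges: (3,4)

Maximum flow: 10
Minimum cut: (3,4)
Partition: S = [0, 1, 2, 3], T = [4, 5, 6, 7, 8, 9, 10, 11, 12]

Max-flow min-cut theorem verified: both equal 10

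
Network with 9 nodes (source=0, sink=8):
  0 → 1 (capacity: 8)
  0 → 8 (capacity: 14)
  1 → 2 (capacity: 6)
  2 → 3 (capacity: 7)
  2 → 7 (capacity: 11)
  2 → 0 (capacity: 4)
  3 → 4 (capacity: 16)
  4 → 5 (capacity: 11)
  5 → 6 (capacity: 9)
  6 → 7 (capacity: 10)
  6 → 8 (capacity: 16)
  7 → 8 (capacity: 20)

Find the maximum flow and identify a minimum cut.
Max flow = 20, Min cut edges: (0,8), (1,2)

Maximum flow: 20
Minimum cut: (0,8), (1,2)
Partition: S = [0, 1], T = [2, 3, 4, 5, 6, 7, 8]

Max-flow min-cut theorem verified: both equal 20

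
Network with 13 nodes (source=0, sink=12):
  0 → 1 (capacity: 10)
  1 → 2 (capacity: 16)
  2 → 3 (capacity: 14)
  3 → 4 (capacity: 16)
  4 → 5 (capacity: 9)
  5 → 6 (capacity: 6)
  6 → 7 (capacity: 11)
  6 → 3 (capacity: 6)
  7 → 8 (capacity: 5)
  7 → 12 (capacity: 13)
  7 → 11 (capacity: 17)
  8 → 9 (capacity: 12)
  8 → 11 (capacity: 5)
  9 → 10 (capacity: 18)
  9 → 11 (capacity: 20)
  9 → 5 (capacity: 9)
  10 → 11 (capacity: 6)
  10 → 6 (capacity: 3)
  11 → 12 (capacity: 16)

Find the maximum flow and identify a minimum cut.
Max flow = 6, Min cut edges: (5,6)

Maximum flow: 6
Minimum cut: (5,6)
Partition: S = [0, 1, 2, 3, 4, 5], T = [6, 7, 8, 9, 10, 11, 12]

Max-flow min-cut theorem verified: both equal 6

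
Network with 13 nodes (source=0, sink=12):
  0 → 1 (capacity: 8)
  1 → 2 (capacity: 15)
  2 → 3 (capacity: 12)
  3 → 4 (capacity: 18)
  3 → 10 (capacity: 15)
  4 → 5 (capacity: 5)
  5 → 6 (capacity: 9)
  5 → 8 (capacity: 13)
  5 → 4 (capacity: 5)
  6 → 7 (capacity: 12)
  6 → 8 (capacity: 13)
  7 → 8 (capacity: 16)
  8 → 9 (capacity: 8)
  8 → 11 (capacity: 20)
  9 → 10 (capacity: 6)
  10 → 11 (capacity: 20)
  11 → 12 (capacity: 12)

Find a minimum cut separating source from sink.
Min cut value = 8, edges: (0,1)

Min cut value: 8
Partition: S = [0], T = [1, 2, 3, 4, 5, 6, 7, 8, 9, 10, 11, 12]
Cut edges: (0,1)

By max-flow min-cut theorem, max flow = min cut = 8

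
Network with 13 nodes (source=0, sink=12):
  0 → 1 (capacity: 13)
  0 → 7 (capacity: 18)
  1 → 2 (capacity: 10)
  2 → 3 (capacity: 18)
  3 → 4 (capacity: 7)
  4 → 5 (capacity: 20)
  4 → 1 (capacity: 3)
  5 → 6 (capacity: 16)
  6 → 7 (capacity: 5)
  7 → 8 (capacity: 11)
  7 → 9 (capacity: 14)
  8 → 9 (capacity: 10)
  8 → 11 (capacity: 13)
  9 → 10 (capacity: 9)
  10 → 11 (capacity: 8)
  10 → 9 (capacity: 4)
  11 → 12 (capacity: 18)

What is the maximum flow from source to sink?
Maximum flow = 18

Max flow: 18

Flow assignment:
  0 → 1: 5/13
  0 → 7: 13/18
  1 → 2: 7/10
  2 → 3: 7/18
  3 → 4: 7/7
  4 → 5: 5/20
  4 → 1: 2/3
  5 → 6: 5/16
  6 → 7: 5/5
  7 → 8: 10/11
  7 → 9: 8/14
  8 → 11: 10/13
  9 → 10: 8/9
  10 → 11: 8/8
  11 → 12: 18/18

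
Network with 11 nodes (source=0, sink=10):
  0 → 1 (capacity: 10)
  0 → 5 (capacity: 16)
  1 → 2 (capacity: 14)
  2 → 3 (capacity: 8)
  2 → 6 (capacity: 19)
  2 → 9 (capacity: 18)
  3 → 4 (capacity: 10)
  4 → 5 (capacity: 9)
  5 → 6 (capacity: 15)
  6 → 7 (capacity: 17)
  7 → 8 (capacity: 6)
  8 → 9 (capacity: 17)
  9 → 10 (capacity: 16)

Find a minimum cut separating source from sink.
Min cut value = 16, edges: (9,10)

Min cut value: 16
Partition: S = [0, 1, 2, 3, 4, 5, 6, 7, 8, 9], T = [10]
Cut edges: (9,10)

By max-flow min-cut theorem, max flow = min cut = 16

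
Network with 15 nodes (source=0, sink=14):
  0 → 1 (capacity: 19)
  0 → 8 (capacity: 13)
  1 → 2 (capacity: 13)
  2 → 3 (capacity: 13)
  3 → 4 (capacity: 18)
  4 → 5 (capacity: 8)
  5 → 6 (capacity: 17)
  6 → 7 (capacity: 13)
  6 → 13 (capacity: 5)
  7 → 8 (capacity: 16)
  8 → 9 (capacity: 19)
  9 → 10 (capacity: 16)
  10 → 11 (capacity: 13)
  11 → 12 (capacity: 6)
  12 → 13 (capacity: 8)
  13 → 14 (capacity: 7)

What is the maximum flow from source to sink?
Maximum flow = 7

Max flow: 7

Flow assignment:
  0 → 1: 7/19
  1 → 2: 7/13
  2 → 3: 7/13
  3 → 4: 7/18
  4 → 5: 7/8
  5 → 6: 7/17
  6 → 7: 6/13
  6 → 13: 1/5
  7 → 8: 6/16
  8 → 9: 6/19
  9 → 10: 6/16
  10 → 11: 6/13
  11 → 12: 6/6
  12 → 13: 6/8
  13 → 14: 7/7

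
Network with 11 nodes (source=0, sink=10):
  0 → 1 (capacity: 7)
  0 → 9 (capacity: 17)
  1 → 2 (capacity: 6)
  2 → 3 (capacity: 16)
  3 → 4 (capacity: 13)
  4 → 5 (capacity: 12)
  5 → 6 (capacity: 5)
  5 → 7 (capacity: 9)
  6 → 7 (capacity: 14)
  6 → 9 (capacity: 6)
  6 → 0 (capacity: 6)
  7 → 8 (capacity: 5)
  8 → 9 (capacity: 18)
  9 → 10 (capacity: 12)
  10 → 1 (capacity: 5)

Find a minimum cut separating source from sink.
Min cut value = 12, edges: (9,10)

Min cut value: 12
Partition: S = [0, 1, 2, 3, 4, 5, 6, 7, 8, 9], T = [10]
Cut edges: (9,10)

By max-flow min-cut theorem, max flow = min cut = 12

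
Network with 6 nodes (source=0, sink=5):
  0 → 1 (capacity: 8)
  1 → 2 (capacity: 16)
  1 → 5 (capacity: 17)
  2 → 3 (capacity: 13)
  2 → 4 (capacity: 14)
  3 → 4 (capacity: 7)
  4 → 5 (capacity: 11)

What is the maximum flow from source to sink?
Maximum flow = 8

Max flow: 8

Flow assignment:
  0 → 1: 8/8
  1 → 5: 8/17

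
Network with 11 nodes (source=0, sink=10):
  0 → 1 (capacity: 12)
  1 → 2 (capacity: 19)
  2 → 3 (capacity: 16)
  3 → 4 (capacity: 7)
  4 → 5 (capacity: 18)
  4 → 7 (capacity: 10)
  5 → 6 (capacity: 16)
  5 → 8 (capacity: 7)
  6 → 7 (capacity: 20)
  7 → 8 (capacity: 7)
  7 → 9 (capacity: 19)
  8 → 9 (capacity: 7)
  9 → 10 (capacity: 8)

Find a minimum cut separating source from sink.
Min cut value = 7, edges: (3,4)

Min cut value: 7
Partition: S = [0, 1, 2, 3], T = [4, 5, 6, 7, 8, 9, 10]
Cut edges: (3,4)

By max-flow min-cut theorem, max flow = min cut = 7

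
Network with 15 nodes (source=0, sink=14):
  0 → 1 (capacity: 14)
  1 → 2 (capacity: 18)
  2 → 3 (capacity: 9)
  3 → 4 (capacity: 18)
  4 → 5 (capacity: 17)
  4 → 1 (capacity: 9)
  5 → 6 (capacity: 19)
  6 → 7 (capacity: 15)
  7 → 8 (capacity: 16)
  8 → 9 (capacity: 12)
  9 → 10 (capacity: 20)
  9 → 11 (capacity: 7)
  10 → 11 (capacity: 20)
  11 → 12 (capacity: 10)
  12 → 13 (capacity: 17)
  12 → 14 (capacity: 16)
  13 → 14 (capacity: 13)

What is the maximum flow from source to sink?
Maximum flow = 9

Max flow: 9

Flow assignment:
  0 → 1: 9/14
  1 → 2: 9/18
  2 → 3: 9/9
  3 → 4: 9/18
  4 → 5: 9/17
  5 → 6: 9/19
  6 → 7: 9/15
  7 → 8: 9/16
  8 → 9: 9/12
  9 → 10: 2/20
  9 → 11: 7/7
  10 → 11: 2/20
  11 → 12: 9/10
  12 → 14: 9/16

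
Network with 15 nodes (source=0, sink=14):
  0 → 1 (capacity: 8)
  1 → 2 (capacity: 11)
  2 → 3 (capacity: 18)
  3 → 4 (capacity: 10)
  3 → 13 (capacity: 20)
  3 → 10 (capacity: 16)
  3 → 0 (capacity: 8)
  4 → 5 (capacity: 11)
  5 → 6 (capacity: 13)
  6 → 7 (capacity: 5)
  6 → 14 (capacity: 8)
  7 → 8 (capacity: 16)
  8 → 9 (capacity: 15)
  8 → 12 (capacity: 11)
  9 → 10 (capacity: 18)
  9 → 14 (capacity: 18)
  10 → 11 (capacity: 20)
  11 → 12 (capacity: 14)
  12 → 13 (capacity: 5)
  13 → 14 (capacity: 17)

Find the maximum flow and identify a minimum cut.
Max flow = 8, Min cut edges: (0,1)

Maximum flow: 8
Minimum cut: (0,1)
Partition: S = [0], T = [1, 2, 3, 4, 5, 6, 7, 8, 9, 10, 11, 12, 13, 14]

Max-flow min-cut theorem verified: both equal 8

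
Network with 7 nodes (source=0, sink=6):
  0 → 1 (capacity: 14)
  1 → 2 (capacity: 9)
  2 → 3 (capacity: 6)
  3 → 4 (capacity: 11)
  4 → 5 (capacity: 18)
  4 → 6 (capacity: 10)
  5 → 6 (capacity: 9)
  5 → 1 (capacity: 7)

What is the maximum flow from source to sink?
Maximum flow = 6

Max flow: 6

Flow assignment:
  0 → 1: 6/14
  1 → 2: 6/9
  2 → 3: 6/6
  3 → 4: 6/11
  4 → 6: 6/10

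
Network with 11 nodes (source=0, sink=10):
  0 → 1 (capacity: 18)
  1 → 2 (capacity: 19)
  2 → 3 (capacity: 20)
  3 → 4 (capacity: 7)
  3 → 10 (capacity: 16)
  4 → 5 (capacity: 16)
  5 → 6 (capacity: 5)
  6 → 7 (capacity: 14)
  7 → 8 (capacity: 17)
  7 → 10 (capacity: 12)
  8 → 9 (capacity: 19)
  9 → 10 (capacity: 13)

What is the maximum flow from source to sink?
Maximum flow = 18

Max flow: 18

Flow assignment:
  0 → 1: 18/18
  1 → 2: 18/19
  2 → 3: 18/20
  3 → 4: 2/7
  3 → 10: 16/16
  4 → 5: 2/16
  5 → 6: 2/5
  6 → 7: 2/14
  7 → 10: 2/12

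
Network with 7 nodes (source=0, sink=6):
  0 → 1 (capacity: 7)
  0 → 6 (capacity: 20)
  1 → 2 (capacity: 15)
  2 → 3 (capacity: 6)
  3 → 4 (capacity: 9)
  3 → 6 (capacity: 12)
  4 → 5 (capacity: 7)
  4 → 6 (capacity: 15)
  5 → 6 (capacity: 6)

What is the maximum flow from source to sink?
Maximum flow = 26

Max flow: 26

Flow assignment:
  0 → 1: 6/7
  0 → 6: 20/20
  1 → 2: 6/15
  2 → 3: 6/6
  3 → 6: 6/12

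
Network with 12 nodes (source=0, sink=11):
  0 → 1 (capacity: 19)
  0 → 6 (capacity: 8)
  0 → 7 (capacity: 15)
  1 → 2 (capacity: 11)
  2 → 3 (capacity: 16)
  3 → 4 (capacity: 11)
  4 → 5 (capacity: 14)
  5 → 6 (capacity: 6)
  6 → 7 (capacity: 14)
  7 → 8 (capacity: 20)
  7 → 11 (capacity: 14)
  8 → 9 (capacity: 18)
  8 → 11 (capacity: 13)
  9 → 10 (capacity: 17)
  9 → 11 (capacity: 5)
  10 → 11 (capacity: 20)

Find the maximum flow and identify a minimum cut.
Max flow = 29, Min cut edges: (0,7), (6,7)

Maximum flow: 29
Minimum cut: (0,7), (6,7)
Partition: S = [0, 1, 2, 3, 4, 5, 6], T = [7, 8, 9, 10, 11]

Max-flow min-cut theorem verified: both equal 29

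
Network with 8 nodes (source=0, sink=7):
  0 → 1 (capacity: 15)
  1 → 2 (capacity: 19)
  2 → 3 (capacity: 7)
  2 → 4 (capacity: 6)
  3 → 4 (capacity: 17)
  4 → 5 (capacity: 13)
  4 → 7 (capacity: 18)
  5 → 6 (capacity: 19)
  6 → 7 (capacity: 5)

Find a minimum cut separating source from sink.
Min cut value = 13, edges: (2,3), (2,4)

Min cut value: 13
Partition: S = [0, 1, 2], T = [3, 4, 5, 6, 7]
Cut edges: (2,3), (2,4)

By max-flow min-cut theorem, max flow = min cut = 13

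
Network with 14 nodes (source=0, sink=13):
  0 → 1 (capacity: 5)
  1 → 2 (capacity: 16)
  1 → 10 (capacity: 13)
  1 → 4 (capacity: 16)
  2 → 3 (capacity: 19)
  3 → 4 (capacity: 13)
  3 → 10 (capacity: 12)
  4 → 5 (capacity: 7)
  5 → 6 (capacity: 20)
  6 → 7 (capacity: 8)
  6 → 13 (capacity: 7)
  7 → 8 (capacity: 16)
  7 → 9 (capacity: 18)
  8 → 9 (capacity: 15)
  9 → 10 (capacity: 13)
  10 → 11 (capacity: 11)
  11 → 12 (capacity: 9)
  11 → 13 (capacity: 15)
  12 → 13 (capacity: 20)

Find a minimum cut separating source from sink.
Min cut value = 5, edges: (0,1)

Min cut value: 5
Partition: S = [0], T = [1, 2, 3, 4, 5, 6, 7, 8, 9, 10, 11, 12, 13]
Cut edges: (0,1)

By max-flow min-cut theorem, max flow = min cut = 5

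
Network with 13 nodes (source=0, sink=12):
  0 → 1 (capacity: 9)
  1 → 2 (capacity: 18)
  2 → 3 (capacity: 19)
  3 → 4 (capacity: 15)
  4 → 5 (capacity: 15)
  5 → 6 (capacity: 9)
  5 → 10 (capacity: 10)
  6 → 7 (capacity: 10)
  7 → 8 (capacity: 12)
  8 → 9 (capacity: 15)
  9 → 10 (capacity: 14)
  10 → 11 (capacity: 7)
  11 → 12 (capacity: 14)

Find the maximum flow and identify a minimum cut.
Max flow = 7, Min cut edges: (10,11)

Maximum flow: 7
Minimum cut: (10,11)
Partition: S = [0, 1, 2, 3, 4, 5, 6, 7, 8, 9, 10], T = [11, 12]

Max-flow min-cut theorem verified: both equal 7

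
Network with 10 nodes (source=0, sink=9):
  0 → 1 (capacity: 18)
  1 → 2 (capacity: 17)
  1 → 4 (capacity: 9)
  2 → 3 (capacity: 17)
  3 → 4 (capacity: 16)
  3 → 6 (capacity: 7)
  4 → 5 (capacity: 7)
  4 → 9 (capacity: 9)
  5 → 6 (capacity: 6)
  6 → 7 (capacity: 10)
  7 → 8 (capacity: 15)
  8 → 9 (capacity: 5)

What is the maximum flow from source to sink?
Maximum flow = 14

Max flow: 14

Flow assignment:
  0 → 1: 14/18
  1 → 2: 9/17
  1 → 4: 5/9
  2 → 3: 9/17
  3 → 4: 6/16
  3 → 6: 3/7
  4 → 5: 2/7
  4 → 9: 9/9
  5 → 6: 2/6
  6 → 7: 5/10
  7 → 8: 5/15
  8 → 9: 5/5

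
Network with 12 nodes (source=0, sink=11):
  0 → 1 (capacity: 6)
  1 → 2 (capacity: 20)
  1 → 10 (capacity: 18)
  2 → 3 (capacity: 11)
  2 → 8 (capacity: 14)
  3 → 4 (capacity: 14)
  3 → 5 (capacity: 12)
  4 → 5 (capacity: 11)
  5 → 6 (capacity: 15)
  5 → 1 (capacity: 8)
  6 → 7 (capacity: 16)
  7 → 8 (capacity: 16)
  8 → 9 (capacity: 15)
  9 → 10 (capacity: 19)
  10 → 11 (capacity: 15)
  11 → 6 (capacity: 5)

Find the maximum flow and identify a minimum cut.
Max flow = 6, Min cut edges: (0,1)

Maximum flow: 6
Minimum cut: (0,1)
Partition: S = [0], T = [1, 2, 3, 4, 5, 6, 7, 8, 9, 10, 11]

Max-flow min-cut theorem verified: both equal 6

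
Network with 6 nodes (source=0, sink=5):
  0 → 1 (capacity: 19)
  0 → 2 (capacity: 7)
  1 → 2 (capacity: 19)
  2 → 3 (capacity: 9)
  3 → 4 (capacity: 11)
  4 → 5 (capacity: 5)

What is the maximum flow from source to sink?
Maximum flow = 5

Max flow: 5

Flow assignment:
  0 → 1: 5/19
  1 → 2: 5/19
  2 → 3: 5/9
  3 → 4: 5/11
  4 → 5: 5/5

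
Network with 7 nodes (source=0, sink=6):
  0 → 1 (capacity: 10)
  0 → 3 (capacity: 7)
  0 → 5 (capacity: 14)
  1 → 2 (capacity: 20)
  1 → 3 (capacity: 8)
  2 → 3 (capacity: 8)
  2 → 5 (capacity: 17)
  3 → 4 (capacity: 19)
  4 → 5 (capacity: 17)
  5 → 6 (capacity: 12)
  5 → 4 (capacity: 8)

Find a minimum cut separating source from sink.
Min cut value = 12, edges: (5,6)

Min cut value: 12
Partition: S = [0, 1, 2, 3, 4, 5], T = [6]
Cut edges: (5,6)

By max-flow min-cut theorem, max flow = min cut = 12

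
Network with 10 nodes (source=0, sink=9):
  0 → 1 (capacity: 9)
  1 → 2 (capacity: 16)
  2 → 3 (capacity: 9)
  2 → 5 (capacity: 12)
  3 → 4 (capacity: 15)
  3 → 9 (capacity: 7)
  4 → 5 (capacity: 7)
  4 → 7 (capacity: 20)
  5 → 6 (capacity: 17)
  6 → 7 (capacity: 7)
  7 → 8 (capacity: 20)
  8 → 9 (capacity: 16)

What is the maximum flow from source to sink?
Maximum flow = 9

Max flow: 9

Flow assignment:
  0 → 1: 9/9
  1 → 2: 9/16
  2 → 3: 9/9
  3 → 4: 2/15
  3 → 9: 7/7
  4 → 7: 2/20
  7 → 8: 2/20
  8 → 9: 2/16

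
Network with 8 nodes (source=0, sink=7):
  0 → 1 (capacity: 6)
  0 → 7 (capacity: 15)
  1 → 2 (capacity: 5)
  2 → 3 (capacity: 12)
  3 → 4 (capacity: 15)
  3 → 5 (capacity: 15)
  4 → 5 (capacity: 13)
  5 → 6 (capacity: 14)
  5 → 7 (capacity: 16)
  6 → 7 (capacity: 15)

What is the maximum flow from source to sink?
Maximum flow = 20

Max flow: 20

Flow assignment:
  0 → 1: 5/6
  0 → 7: 15/15
  1 → 2: 5/5
  2 → 3: 5/12
  3 → 5: 5/15
  5 → 7: 5/16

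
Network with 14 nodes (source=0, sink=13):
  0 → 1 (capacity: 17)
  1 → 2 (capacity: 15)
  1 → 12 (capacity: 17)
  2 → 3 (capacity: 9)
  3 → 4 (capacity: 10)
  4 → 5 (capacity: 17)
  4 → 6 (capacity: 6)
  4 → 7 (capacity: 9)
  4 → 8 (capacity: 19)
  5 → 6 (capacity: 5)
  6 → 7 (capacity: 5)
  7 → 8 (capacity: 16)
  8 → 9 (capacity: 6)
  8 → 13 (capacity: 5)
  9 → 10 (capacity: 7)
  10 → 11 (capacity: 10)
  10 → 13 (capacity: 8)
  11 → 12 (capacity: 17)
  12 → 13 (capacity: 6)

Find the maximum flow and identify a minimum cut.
Max flow = 15, Min cut edges: (2,3), (12,13)

Maximum flow: 15
Minimum cut: (2,3), (12,13)
Partition: S = [0, 1, 2, 11, 12], T = [3, 4, 5, 6, 7, 8, 9, 10, 13]

Max-flow min-cut theorem verified: both equal 15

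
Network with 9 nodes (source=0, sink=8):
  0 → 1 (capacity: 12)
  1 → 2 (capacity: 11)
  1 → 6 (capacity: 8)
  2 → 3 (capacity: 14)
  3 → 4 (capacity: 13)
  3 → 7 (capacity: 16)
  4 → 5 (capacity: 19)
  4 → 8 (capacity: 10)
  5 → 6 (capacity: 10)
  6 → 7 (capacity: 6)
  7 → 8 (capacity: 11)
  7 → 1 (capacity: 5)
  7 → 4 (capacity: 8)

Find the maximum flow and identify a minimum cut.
Max flow = 12, Min cut edges: (0,1)

Maximum flow: 12
Minimum cut: (0,1)
Partition: S = [0], T = [1, 2, 3, 4, 5, 6, 7, 8]

Max-flow min-cut theorem verified: both equal 12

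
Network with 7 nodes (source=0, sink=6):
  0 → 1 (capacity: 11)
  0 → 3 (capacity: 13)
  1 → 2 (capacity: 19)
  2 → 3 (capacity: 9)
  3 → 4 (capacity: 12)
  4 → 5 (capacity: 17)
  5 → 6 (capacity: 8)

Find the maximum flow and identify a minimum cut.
Max flow = 8, Min cut edges: (5,6)

Maximum flow: 8
Minimum cut: (5,6)
Partition: S = [0, 1, 2, 3, 4, 5], T = [6]

Max-flow min-cut theorem verified: both equal 8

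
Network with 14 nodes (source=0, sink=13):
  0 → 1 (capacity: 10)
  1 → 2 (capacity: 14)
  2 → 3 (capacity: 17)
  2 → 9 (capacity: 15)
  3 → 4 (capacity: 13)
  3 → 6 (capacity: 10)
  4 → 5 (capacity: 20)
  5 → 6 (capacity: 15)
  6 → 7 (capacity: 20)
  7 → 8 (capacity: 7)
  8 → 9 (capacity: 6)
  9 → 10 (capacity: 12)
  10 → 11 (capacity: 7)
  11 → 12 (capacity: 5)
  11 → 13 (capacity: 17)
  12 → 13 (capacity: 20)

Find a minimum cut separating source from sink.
Min cut value = 7, edges: (10,11)

Min cut value: 7
Partition: S = [0, 1, 2, 3, 4, 5, 6, 7, 8, 9, 10], T = [11, 12, 13]
Cut edges: (10,11)

By max-flow min-cut theorem, max flow = min cut = 7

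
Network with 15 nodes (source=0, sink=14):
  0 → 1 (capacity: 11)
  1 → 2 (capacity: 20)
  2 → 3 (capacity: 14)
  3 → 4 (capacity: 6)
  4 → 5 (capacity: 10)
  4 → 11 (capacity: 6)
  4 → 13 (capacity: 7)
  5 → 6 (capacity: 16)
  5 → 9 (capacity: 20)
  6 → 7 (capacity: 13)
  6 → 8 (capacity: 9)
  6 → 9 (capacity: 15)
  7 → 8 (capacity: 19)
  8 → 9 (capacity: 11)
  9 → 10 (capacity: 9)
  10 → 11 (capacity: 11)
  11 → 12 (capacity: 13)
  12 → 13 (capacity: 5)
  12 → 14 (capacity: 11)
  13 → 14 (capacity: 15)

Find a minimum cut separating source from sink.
Min cut value = 6, edges: (3,4)

Min cut value: 6
Partition: S = [0, 1, 2, 3], T = [4, 5, 6, 7, 8, 9, 10, 11, 12, 13, 14]
Cut edges: (3,4)

By max-flow min-cut theorem, max flow = min cut = 6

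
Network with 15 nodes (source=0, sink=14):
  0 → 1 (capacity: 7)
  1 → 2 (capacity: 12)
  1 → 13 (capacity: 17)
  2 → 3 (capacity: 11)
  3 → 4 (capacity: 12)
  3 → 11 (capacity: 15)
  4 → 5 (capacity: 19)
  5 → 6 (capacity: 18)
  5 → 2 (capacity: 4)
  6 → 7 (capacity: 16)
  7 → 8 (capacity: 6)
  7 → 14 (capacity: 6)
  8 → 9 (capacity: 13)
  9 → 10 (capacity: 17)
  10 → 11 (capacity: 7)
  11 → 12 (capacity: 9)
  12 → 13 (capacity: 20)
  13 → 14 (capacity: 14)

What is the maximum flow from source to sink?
Maximum flow = 7

Max flow: 7

Flow assignment:
  0 → 1: 7/7
  1 → 13: 7/17
  13 → 14: 7/14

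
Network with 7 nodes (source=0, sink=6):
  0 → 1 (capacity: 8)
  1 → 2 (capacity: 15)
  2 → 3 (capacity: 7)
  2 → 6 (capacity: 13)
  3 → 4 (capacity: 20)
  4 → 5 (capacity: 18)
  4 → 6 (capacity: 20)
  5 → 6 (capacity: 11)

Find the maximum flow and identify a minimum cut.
Max flow = 8, Min cut edges: (0,1)

Maximum flow: 8
Minimum cut: (0,1)
Partition: S = [0], T = [1, 2, 3, 4, 5, 6]

Max-flow min-cut theorem verified: both equal 8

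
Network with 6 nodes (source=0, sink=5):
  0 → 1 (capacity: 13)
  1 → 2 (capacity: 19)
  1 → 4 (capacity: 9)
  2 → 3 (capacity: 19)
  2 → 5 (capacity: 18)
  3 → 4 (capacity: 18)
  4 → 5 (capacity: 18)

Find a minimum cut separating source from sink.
Min cut value = 13, edges: (0,1)

Min cut value: 13
Partition: S = [0], T = [1, 2, 3, 4, 5]
Cut edges: (0,1)

By max-flow min-cut theorem, max flow = min cut = 13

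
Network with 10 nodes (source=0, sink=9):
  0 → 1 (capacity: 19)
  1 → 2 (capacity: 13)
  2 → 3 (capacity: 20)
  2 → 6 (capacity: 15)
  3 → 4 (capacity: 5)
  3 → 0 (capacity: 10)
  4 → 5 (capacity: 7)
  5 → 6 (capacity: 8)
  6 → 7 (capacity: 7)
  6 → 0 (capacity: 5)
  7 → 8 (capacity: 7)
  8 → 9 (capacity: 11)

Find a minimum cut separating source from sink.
Min cut value = 7, edges: (7,8)

Min cut value: 7
Partition: S = [0, 1, 2, 3, 4, 5, 6, 7], T = [8, 9]
Cut edges: (7,8)

By max-flow min-cut theorem, max flow = min cut = 7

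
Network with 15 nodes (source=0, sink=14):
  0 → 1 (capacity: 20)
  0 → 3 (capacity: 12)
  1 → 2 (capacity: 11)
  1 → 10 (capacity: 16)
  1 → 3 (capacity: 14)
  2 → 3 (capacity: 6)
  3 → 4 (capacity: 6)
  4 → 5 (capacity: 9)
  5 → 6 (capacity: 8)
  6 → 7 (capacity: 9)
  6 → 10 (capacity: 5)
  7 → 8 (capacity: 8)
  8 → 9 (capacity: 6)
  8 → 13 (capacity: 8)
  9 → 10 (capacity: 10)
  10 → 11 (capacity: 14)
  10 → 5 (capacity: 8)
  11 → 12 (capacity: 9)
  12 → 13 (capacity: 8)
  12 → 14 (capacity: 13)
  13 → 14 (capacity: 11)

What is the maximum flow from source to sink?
Maximum flow = 17

Max flow: 17

Flow assignment:
  0 → 1: 16/20
  0 → 3: 1/12
  1 → 10: 16/16
  3 → 4: 1/6
  4 → 5: 1/9
  5 → 6: 8/8
  6 → 7: 8/9
  7 → 8: 8/8
  8 → 13: 8/8
  10 → 11: 9/14
  10 → 5: 7/8
  11 → 12: 9/9
  12 → 14: 9/13
  13 → 14: 8/11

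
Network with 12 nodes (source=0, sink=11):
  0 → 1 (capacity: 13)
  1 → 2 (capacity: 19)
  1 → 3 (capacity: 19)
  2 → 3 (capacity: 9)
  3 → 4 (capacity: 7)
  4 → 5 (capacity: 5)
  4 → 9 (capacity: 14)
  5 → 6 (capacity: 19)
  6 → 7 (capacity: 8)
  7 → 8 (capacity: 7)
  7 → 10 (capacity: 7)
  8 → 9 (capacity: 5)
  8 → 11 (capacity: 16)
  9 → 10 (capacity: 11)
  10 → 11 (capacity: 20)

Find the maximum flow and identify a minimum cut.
Max flow = 7, Min cut edges: (3,4)

Maximum flow: 7
Minimum cut: (3,4)
Partition: S = [0, 1, 2, 3], T = [4, 5, 6, 7, 8, 9, 10, 11]

Max-flow min-cut theorem verified: both equal 7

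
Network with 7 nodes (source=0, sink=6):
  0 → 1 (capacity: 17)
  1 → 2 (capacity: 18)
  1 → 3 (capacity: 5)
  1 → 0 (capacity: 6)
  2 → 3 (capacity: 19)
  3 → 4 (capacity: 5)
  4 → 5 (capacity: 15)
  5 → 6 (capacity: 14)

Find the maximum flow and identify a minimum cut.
Max flow = 5, Min cut edges: (3,4)

Maximum flow: 5
Minimum cut: (3,4)
Partition: S = [0, 1, 2, 3], T = [4, 5, 6]

Max-flow min-cut theorem verified: both equal 5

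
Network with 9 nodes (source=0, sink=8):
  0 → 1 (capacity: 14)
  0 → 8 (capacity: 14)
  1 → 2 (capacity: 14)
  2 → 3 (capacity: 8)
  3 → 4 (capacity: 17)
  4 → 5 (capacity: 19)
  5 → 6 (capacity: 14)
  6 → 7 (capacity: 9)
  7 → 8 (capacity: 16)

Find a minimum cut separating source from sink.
Min cut value = 22, edges: (0,8), (2,3)

Min cut value: 22
Partition: S = [0, 1, 2], T = [3, 4, 5, 6, 7, 8]
Cut edges: (0,8), (2,3)

By max-flow min-cut theorem, max flow = min cut = 22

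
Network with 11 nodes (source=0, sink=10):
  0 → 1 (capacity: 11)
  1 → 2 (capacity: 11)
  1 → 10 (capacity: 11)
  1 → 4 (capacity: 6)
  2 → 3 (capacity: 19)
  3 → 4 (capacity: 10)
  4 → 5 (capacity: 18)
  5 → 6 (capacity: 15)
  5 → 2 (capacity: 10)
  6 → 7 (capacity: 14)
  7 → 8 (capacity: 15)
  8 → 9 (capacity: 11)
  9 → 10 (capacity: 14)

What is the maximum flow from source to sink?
Maximum flow = 11

Max flow: 11

Flow assignment:
  0 → 1: 11/11
  1 → 10: 11/11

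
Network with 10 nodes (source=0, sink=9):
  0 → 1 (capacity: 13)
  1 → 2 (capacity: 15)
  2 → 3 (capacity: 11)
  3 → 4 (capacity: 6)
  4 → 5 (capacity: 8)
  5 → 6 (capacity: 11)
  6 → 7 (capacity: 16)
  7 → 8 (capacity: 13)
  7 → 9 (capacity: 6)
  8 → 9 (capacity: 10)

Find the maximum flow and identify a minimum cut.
Max flow = 6, Min cut edges: (3,4)

Maximum flow: 6
Minimum cut: (3,4)
Partition: S = [0, 1, 2, 3], T = [4, 5, 6, 7, 8, 9]

Max-flow min-cut theorem verified: both equal 6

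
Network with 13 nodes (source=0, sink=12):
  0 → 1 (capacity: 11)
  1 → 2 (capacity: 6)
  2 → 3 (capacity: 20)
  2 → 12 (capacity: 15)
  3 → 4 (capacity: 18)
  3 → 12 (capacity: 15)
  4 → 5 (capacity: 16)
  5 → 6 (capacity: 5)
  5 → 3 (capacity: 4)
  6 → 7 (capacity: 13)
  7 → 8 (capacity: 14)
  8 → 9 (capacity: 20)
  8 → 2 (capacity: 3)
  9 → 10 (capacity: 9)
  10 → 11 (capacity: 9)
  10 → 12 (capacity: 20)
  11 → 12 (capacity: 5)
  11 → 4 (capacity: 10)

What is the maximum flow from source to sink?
Maximum flow = 6

Max flow: 6

Flow assignment:
  0 → 1: 6/11
  1 → 2: 6/6
  2 → 12: 6/15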